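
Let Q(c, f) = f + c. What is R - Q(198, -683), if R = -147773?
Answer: -147288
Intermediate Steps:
Q(c, f) = c + f
R - Q(198, -683) = -147773 - (198 - 683) = -147773 - 1*(-485) = -147773 + 485 = -147288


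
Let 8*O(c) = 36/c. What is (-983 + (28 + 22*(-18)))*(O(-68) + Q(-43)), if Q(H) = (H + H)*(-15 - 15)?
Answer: -474026721/136 ≈ -3.4855e+6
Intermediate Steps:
O(c) = 9/(2*c) (O(c) = (36/c)/8 = 9/(2*c))
Q(H) = -60*H (Q(H) = (2*H)*(-30) = -60*H)
(-983 + (28 + 22*(-18)))*(O(-68) + Q(-43)) = (-983 + (28 + 22*(-18)))*((9/2)/(-68) - 60*(-43)) = (-983 + (28 - 396))*((9/2)*(-1/68) + 2580) = (-983 - 368)*(-9/136 + 2580) = -1351*350871/136 = -474026721/136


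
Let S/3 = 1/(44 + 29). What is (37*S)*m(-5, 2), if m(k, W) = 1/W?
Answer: 111/146 ≈ 0.76027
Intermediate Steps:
S = 3/73 (S = 3/(44 + 29) = 3/73 ≈ 0.041096)
(37*S)*m(-5, 2) = (37*(3/73))/2 = (111/73)*(½) = 111/146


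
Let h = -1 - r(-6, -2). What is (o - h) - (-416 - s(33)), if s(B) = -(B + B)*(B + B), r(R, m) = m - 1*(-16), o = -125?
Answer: -4050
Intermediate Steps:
r(R, m) = 16 + m (r(R, m) = m + 16 = 16 + m)
s(B) = -4*B**2 (s(B) = -2*B*2*B = -4*B**2)
h = -15 (h = -1 - (16 - 2) = -1 - 1*14 = -1 - 14 = -15)
(o - h) - (-416 - s(33)) = (-125 - 1*(-15)) - (-416 - (-4)*33**2) = (-125 + 15) - (-416 - (-4)*1089) = -110 - (-416 - 1*(-4356)) = -110 - (-416 + 4356) = -110 - 1*3940 = -110 - 3940 = -4050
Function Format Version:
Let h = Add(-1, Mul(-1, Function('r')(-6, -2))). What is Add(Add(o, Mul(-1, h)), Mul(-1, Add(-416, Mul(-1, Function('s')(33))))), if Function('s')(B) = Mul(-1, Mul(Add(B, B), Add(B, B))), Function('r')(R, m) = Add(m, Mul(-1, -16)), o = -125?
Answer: -4050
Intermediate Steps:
Function('r')(R, m) = Add(16, m) (Function('r')(R, m) = Add(m, 16) = Add(16, m))
Function('s')(B) = Mul(-4, Pow(B, 2)) (Function('s')(B) = Mul(-1, Mul(Mul(2, B), Mul(2, B))) = Mul(-1, Mul(4, Pow(B, 2))) = Mul(-4, Pow(B, 2)))
h = -15 (h = Add(-1, Mul(-1, Add(16, -2))) = Add(-1, Mul(-1, 14)) = Add(-1, -14) = -15)
Add(Add(o, Mul(-1, h)), Mul(-1, Add(-416, Mul(-1, Function('s')(33))))) = Add(Add(-125, Mul(-1, -15)), Mul(-1, Add(-416, Mul(-1, Mul(-4, Pow(33, 2)))))) = Add(Add(-125, 15), Mul(-1, Add(-416, Mul(-1, Mul(-4, 1089))))) = Add(-110, Mul(-1, Add(-416, Mul(-1, -4356)))) = Add(-110, Mul(-1, Add(-416, 4356))) = Add(-110, Mul(-1, 3940)) = Add(-110, -3940) = -4050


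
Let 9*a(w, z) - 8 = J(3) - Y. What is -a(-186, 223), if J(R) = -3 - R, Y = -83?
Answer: -85/9 ≈ -9.4444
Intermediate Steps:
a(w, z) = 85/9 (a(w, z) = 8/9 + ((-3 - 1*3) - 1*(-83))/9 = 8/9 + ((-3 - 3) + 83)/9 = 8/9 + (-6 + 83)/9 = 8/9 + (⅑)*77 = 8/9 + 77/9 = 85/9)
-a(-186, 223) = -1*85/9 = -85/9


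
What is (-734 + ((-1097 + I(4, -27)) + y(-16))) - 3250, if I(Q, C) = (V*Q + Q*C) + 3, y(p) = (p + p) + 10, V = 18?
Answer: -5136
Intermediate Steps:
y(p) = 10 + 2*p (y(p) = 2*p + 10 = 10 + 2*p)
I(Q, C) = 3 + 18*Q + C*Q (I(Q, C) = (18*Q + Q*C) + 3 = (18*Q + C*Q) + 3 = 3 + 18*Q + C*Q)
(-734 + ((-1097 + I(4, -27)) + y(-16))) - 3250 = (-734 + ((-1097 + (3 + 18*4 - 27*4)) + (10 + 2*(-16)))) - 3250 = (-734 + ((-1097 + (3 + 72 - 108)) + (10 - 32))) - 3250 = (-734 + ((-1097 - 33) - 22)) - 3250 = (-734 + (-1130 - 22)) - 3250 = (-734 - 1152) - 3250 = -1886 - 3250 = -5136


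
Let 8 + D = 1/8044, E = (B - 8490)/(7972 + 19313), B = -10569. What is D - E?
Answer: -534168813/73160180 ≈ -7.3014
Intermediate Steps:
E = -6353/9095 (E = (-10569 - 8490)/(7972 + 19313) = -19059/27285 = -19059*1/27285 = -6353/9095 ≈ -0.69852)
D = -64351/8044 (D = -8 + 1/8044 = -64351/8044 ≈ -7.9999)
D - E = -64351/8044 - 1*(-6353/9095) = -64351/8044 + 6353/9095 = -534168813/73160180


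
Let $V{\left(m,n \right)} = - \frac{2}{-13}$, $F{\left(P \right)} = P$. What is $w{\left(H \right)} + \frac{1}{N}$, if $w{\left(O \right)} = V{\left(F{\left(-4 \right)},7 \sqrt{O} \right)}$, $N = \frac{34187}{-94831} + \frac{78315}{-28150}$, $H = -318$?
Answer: $- \frac{3585059364}{21811539919} \approx -0.16437$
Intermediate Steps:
$N = - \frac{1677810763}{533898530}$ ($N = 34187 \left(- \frac{1}{94831}\right) + 78315 \left(- \frac{1}{28150}\right) = - \frac{34187}{94831} - \frac{15663}{5630} = - \frac{1677810763}{533898530} \approx -3.1426$)
$V{\left(m,n \right)} = \frac{2}{13}$ ($V{\left(m,n \right)} = \left(-2\right) \left(- \frac{1}{13}\right) = \frac{2}{13}$)
$w{\left(O \right)} = \frac{2}{13}$
$w{\left(H \right)} + \frac{1}{N} = \frac{2}{13} + \frac{1}{- \frac{1677810763}{533898530}} = \frac{2}{13} - \frac{533898530}{1677810763} = - \frac{3585059364}{21811539919}$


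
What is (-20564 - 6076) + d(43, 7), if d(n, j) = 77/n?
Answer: -1145443/43 ≈ -26638.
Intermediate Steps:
(-20564 - 6076) + d(43, 7) = (-20564 - 6076) + 77/43 = -26640 + 77*(1/43) = -26640 + 77/43 = -1145443/43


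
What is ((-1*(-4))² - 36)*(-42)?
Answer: 840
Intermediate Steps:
((-1*(-4))² - 36)*(-42) = (4² - 36)*(-42) = (16 - 36)*(-42) = -20*(-42) = 840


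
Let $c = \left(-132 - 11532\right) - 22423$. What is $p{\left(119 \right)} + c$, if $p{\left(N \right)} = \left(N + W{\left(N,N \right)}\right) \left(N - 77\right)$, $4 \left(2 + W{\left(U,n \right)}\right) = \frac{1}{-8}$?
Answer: $- \frac{466789}{16} \approx -29174.0$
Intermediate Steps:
$W{\left(U,n \right)} = - \frac{65}{32}$ ($W{\left(U,n \right)} = -2 + \frac{1}{4 \left(-8\right)} = -2 + \frac{1}{4} \left(- \frac{1}{8}\right) = -2 - \frac{1}{32} = - \frac{65}{32}$)
$p{\left(N \right)} = \left(-77 + N\right) \left(- \frac{65}{32} + N\right)$ ($p{\left(N \right)} = \left(N - \frac{65}{32}\right) \left(N - 77\right) = \left(- \frac{65}{32} + N\right) \left(-77 + N\right) = \left(-77 + N\right) \left(- \frac{65}{32} + N\right)$)
$c = -34087$ ($c = \left(-132 - 11532\right) - 22423 = -11664 - 22423 = -34087$)
$p{\left(119 \right)} + c = \left(\frac{5005}{32} + 119^{2} - \frac{300951}{32}\right) - 34087 = \left(\frac{5005}{32} + 14161 - \frac{300951}{32}\right) - 34087 = \frac{78603}{16} - 34087 = - \frac{466789}{16}$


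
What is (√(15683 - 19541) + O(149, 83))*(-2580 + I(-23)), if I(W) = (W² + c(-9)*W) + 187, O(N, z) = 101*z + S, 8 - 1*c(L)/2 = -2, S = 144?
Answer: -19816748 - 2324*I*√3858 ≈ -1.9817e+7 - 1.4435e+5*I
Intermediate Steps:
c(L) = 20 (c(L) = 16 - 2*(-2) = 16 + 4 = 20)
O(N, z) = 144 + 101*z (O(N, z) = 101*z + 144 = 144 + 101*z)
I(W) = 187 + W² + 20*W (I(W) = (W² + 20*W) + 187 = 187 + W² + 20*W)
(√(15683 - 19541) + O(149, 83))*(-2580 + I(-23)) = (√(15683 - 19541) + (144 + 101*83))*(-2580 + (187 + (-23)² + 20*(-23))) = (√(-3858) + (144 + 8383))*(-2580 + (187 + 529 - 460)) = (I*√3858 + 8527)*(-2580 + 256) = (8527 + I*√3858)*(-2324) = -19816748 - 2324*I*√3858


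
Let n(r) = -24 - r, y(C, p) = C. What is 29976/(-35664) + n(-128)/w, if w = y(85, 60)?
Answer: 48379/126310 ≈ 0.38302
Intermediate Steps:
w = 85
29976/(-35664) + n(-128)/w = 29976/(-35664) + (-24 - 1*(-128))/85 = 29976*(-1/35664) + (-24 + 128)*(1/85) = -1249/1486 + 104*(1/85) = -1249/1486 + 104/85 = 48379/126310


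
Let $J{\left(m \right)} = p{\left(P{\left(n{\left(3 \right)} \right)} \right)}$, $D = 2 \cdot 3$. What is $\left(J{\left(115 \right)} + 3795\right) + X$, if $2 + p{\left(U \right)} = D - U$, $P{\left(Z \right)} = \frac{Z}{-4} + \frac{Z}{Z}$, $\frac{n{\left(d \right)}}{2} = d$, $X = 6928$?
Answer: $\frac{21455}{2} \approx 10728.0$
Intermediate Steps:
$n{\left(d \right)} = 2 d$
$D = 6$
$P{\left(Z \right)} = 1 - \frac{Z}{4}$ ($P{\left(Z \right)} = Z \left(- \frac{1}{4}\right) + 1 = - \frac{Z}{4} + 1 = 1 - \frac{Z}{4}$)
$p{\left(U \right)} = 4 - U$ ($p{\left(U \right)} = -2 - \left(-6 + U\right) = 4 - U$)
$J{\left(m \right)} = \frac{9}{2}$ ($J{\left(m \right)} = 4 - \left(1 - \frac{2 \cdot 3}{4}\right) = 4 - \left(1 - \frac{3}{2}\right) = 4 - - \frac{1}{2} = 4 + \frac{1}{2} = \frac{9}{2}$)
$\left(J{\left(115 \right)} + 3795\right) + X = \left(\frac{9}{2} + 3795\right) + 6928 = \frac{7599}{2} + 6928 = \frac{21455}{2}$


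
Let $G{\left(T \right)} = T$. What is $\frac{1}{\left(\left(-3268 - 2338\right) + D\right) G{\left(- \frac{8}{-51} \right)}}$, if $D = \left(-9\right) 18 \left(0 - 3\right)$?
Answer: $- \frac{51}{40960} \approx -0.0012451$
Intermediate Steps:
$D = 486$ ($D = - 162 \left(0 - 3\right) = \left(-162\right) \left(-3\right) = 486$)
$\frac{1}{\left(\left(-3268 - 2338\right) + D\right) G{\left(- \frac{8}{-51} \right)}} = \frac{1}{\left(\left(-3268 - 2338\right) + 486\right) \left(- \frac{8}{-51}\right)} = \frac{1}{\left(\left(-3268 - 2338\right) + 486\right) \left(\left(-8\right) \left(- \frac{1}{51}\right)\right)} = \frac{1}{\left(-5606 + 486\right) \frac{8}{51}} = \frac{1}{-5120} \cdot \frac{51}{8} = \left(- \frac{1}{5120}\right) \frac{51}{8} = - \frac{51}{40960}$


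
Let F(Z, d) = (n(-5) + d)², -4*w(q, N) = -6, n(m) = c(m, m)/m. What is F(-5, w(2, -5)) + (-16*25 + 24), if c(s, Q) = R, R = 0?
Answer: -1495/4 ≈ -373.75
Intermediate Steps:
c(s, Q) = 0
n(m) = 0 (n(m) = 0/m = 0)
w(q, N) = 3/2 (w(q, N) = -¼*(-6) = 3/2)
F(Z, d) = d² (F(Z, d) = (0 + d)² = d²)
F(-5, w(2, -5)) + (-16*25 + 24) = (3/2)² + (-16*25 + 24) = 9/4 + (-400 + 24) = 9/4 - 376 = -1495/4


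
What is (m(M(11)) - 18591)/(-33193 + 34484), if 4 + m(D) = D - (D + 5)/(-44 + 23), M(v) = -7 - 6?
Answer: -390776/27111 ≈ -14.414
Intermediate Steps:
M(v) = -13
m(D) = -79/21 + 22*D/21 (m(D) = -4 + (D - (D + 5)/(-44 + 23)) = -4 + (D - (5 + D)/(-21)) = -4 + (D - (5 + D)*(-1)/21) = -4 + (D - (-5/21 - D/21)) = -4 + (D + (5/21 + D/21)) = -4 + (5/21 + 22*D/21) = -79/21 + 22*D/21)
(m(M(11)) - 18591)/(-33193 + 34484) = ((-79/21 + (22/21)*(-13)) - 18591)/(-33193 + 34484) = ((-79/21 - 286/21) - 18591)/1291 = (-365/21 - 18591)*(1/1291) = -390776/21*1/1291 = -390776/27111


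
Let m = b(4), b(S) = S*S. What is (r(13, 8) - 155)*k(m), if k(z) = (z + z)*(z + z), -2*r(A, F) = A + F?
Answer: -169472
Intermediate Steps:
b(S) = S**2
r(A, F) = -A/2 - F/2 (r(A, F) = -(A + F)/2 = -A/2 - F/2)
m = 16 (m = 4**2 = 16)
k(z) = 4*z**2 (k(z) = (2*z)*(2*z) = 4*z**2)
(r(13, 8) - 155)*k(m) = ((-1/2*13 - 1/2*8) - 155)*(4*16**2) = ((-13/2 - 4) - 155)*(4*256) = (-21/2 - 155)*1024 = -331/2*1024 = -169472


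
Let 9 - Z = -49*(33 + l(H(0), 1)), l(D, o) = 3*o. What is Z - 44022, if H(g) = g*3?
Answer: -42249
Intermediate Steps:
H(g) = 3*g
Z = 1773 (Z = 9 - (-49)*(33 + 3*1) = 9 - (-49)*(33 + 3) = 9 - (-49)*36 = 9 - 1*(-1764) = 9 + 1764 = 1773)
Z - 44022 = 1773 - 44022 = -42249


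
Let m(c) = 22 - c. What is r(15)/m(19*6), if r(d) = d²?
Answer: -225/92 ≈ -2.4457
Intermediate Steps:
r(15)/m(19*6) = 15²/(22 - 19*6) = 225/(22 - 1*114) = 225/(22 - 114) = 225/(-92) = 225*(-1/92) = -225/92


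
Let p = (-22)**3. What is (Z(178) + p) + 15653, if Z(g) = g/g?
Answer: 5006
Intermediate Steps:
p = -10648
Z(g) = 1
(Z(178) + p) + 15653 = (1 - 10648) + 15653 = -10647 + 15653 = 5006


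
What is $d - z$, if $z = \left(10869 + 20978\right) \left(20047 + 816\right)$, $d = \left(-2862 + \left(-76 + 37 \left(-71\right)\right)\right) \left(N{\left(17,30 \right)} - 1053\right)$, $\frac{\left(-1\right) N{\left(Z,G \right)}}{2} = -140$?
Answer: $-660122216$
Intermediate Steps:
$N{\left(Z,G \right)} = 280$ ($N{\left(Z,G \right)} = \left(-2\right) \left(-140\right) = 280$)
$d = 4301745$ ($d = \left(-2862 + \left(-76 + 37 \left(-71\right)\right)\right) \left(280 - 1053\right) = \left(-2862 - 2703\right) \left(-773\right) = \left(-5565\right) \left(-773\right) = 4301745$)
$z = 664423961$ ($z = 31847 \cdot 20863 = 664423961$)
$d - z = 4301745 - 664423961 = -660122216$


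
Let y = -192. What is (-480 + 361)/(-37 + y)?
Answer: 119/229 ≈ 0.51965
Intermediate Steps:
(-480 + 361)/(-37 + y) = (-480 + 361)/(-37 - 192) = -119/(-229) = -119*(-1/229) = 119/229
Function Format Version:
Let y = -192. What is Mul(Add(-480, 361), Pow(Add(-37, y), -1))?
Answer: Rational(119, 229) ≈ 0.51965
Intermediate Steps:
Mul(Add(-480, 361), Pow(Add(-37, y), -1)) = Mul(Add(-480, 361), Pow(Add(-37, -192), -1)) = Mul(-119, Pow(-229, -1)) = Mul(-119, Rational(-1, 229)) = Rational(119, 229)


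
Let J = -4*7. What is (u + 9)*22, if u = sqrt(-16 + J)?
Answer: 198 + 44*I*sqrt(11) ≈ 198.0 + 145.93*I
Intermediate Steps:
J = -28
u = 2*I*sqrt(11) (u = sqrt(-16 - 28) = sqrt(-44) = 2*I*sqrt(11) ≈ 6.6332*I)
(u + 9)*22 = (2*I*sqrt(11) + 9)*22 = (9 + 2*I*sqrt(11))*22 = 198 + 44*I*sqrt(11)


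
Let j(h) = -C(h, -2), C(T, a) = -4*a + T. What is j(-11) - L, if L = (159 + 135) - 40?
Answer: -251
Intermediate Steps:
C(T, a) = T - 4*a
j(h) = -8 - h (j(h) = -(h - 4*(-2)) = -(h + 8) = -(8 + h) = -8 - h)
L = 254 (L = 294 - 40 = 254)
j(-11) - L = (-8 - 1*(-11)) - 1*254 = (-8 + 11) - 254 = 3 - 254 = -251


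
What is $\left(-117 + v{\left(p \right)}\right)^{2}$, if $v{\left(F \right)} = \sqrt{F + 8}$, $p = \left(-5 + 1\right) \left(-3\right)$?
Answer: $13709 - 468 \sqrt{5} \approx 12663.0$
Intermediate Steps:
$p = 12$ ($p = \left(-4\right) \left(-3\right) = 12$)
$v{\left(F \right)} = \sqrt{8 + F}$
$\left(-117 + v{\left(p \right)}\right)^{2} = \left(-117 + \sqrt{8 + 12}\right)^{2} = \left(-117 + \sqrt{20}\right)^{2} = \left(-117 + 2 \sqrt{5}\right)^{2}$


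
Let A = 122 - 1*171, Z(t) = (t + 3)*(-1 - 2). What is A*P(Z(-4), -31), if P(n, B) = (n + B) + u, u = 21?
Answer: 343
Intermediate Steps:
Z(t) = -9 - 3*t (Z(t) = (3 + t)*(-3) = -9 - 3*t)
A = -49 (A = 122 - 171 = -49)
P(n, B) = 21 + B + n (P(n, B) = (n + B) + 21 = (B + n) + 21 = 21 + B + n)
A*P(Z(-4), -31) = -49*(21 - 31 + (-9 - 3*(-4))) = -49*(21 - 31 + (-9 + 12)) = -49*(21 - 31 + 3) = -49*(-7) = 343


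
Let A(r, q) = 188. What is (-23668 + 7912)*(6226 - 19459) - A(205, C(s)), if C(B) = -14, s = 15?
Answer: 208498960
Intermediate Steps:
(-23668 + 7912)*(6226 - 19459) - A(205, C(s)) = (-23668 + 7912)*(6226 - 19459) - 1*188 = -15756*(-13233) - 188 = 208499148 - 188 = 208498960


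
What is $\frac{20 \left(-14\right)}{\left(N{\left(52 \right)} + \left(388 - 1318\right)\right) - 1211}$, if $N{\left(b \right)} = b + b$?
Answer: $\frac{40}{291} \approx 0.13746$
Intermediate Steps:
$N{\left(b \right)} = 2 b$
$\frac{20 \left(-14\right)}{\left(N{\left(52 \right)} + \left(388 - 1318\right)\right) - 1211} = \frac{20 \left(-14\right)}{\left(2 \cdot 52 + \left(388 - 1318\right)\right) - 1211} = - \frac{280}{\left(104 + \left(388 - 1318\right)\right) - 1211} = - \frac{280}{\left(104 - 930\right) - 1211} = - \frac{280}{-826 - 1211} = - \frac{280}{-2037} = \left(-280\right) \left(- \frac{1}{2037}\right) = \frac{40}{291}$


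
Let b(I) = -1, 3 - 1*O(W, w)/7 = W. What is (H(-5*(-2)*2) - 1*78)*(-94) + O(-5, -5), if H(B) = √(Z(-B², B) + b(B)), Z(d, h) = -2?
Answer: 7388 - 94*I*√3 ≈ 7388.0 - 162.81*I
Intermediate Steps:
O(W, w) = 21 - 7*W
H(B) = I*√3 (H(B) = √(-2 - 1) = √(-3) = I*√3)
(H(-5*(-2)*2) - 1*78)*(-94) + O(-5, -5) = (I*√3 - 1*78)*(-94) + (21 - 7*(-5)) = (I*√3 - 78)*(-94) + (21 + 35) = (-78 + I*√3)*(-94) + 56 = (7332 - 94*I*√3) + 56 = 7388 - 94*I*√3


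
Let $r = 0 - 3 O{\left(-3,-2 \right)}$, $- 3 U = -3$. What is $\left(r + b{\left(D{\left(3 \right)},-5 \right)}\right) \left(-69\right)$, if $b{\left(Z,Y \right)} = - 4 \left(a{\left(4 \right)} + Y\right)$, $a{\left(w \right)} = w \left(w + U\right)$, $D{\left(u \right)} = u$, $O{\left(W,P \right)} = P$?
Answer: $3726$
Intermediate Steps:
$U = 1$ ($U = \left(- \frac{1}{3}\right) \left(-3\right) = 1$)
$a{\left(w \right)} = w \left(1 + w\right)$ ($a{\left(w \right)} = w \left(w + 1\right) = w \left(1 + w\right)$)
$r = 6$ ($r = 0 - -6 = 0 + 6 = 6$)
$b{\left(Z,Y \right)} = -80 - 4 Y$ ($b{\left(Z,Y \right)} = - 4 \left(4 \left(1 + 4\right) + Y\right) = - 4 \left(4 \cdot 5 + Y\right) = - 4 \left(20 + Y\right) = -80 - 4 Y$)
$\left(r + b{\left(D{\left(3 \right)},-5 \right)}\right) \left(-69\right) = \left(6 - 60\right) \left(-69\right) = \left(-54\right) \left(-69\right) = 3726$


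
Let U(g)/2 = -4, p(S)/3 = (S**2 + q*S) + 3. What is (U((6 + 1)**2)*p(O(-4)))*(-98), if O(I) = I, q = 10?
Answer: -49392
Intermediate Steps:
p(S) = 9 + 3*S**2 + 30*S (p(S) = 3*((S**2 + 10*S) + 3) = 3*(3 + S**2 + 10*S) = 9 + 3*S**2 + 30*S)
U(g) = -8 (U(g) = 2*(-4) = -8)
(U((6 + 1)**2)*p(O(-4)))*(-98) = -8*(9 + 3*(-4)**2 + 30*(-4))*(-98) = -8*(9 + 3*16 - 120)*(-98) = -8*(9 + 48 - 120)*(-98) = -8*(-63)*(-98) = 504*(-98) = -49392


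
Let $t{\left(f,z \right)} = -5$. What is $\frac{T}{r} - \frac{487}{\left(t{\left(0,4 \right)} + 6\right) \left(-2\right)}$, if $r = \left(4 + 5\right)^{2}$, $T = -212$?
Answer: $\frac{39023}{162} \approx 240.88$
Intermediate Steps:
$r = 81$ ($r = 9^{2} = 81$)
$\frac{T}{r} - \frac{487}{\left(t{\left(0,4 \right)} + 6\right) \left(-2\right)} = - \frac{212}{81} - \frac{487}{\left(-5 + 6\right) \left(-2\right)} = \left(-212\right) \frac{1}{81} - \frac{487}{1 \left(-2\right)} = - \frac{212}{81} - \frac{487}{-2} = - \frac{212}{81} - - \frac{487}{2} = - \frac{212}{81} + \frac{487}{2} = \frac{39023}{162}$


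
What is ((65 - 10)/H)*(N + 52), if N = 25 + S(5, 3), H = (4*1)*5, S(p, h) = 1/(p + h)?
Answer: 6787/32 ≈ 212.09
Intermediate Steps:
S(p, h) = 1/(h + p)
H = 20 (H = 4*5 = 20)
N = 201/8 (N = 25 + 1/(3 + 5) = 25 + 1/8 = 25 + ⅛ = 201/8 ≈ 25.125)
((65 - 10)/H)*(N + 52) = ((65 - 10)/20)*(201/8 + 52) = (55*(1/20))*(617/8) = (11/4)*(617/8) = 6787/32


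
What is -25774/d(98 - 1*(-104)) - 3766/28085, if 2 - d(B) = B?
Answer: 72310959/561700 ≈ 128.74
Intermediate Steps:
d(B) = 2 - B
-25774/d(98 - 1*(-104)) - 3766/28085 = -25774/(2 - (98 - 1*(-104))) - 3766/28085 = -25774/(2 - (98 + 104)) - 3766*1/28085 = -25774/(2 - 1*202) - 3766/28085 = -25774/(2 - 202) - 3766/28085 = -25774/(-200) - 3766/28085 = -25774*(-1/200) - 3766/28085 = 12887/100 - 3766/28085 = 72310959/561700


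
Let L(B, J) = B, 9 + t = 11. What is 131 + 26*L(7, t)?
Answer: 313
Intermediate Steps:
t = 2 (t = -9 + 11 = 2)
131 + 26*L(7, t) = 131 + 26*7 = 131 + 182 = 313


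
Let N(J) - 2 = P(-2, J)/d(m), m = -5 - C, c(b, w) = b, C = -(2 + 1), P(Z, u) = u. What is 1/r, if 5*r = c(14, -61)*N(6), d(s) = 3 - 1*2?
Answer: 5/112 ≈ 0.044643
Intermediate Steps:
C = -3 (C = -1*3 = -3)
m = -2 (m = -5 - 1*(-3) = -5 + 3 = -2)
d(s) = 1 (d(s) = 3 - 2 = 1)
N(J) = 2 + J (N(J) = 2 + J/1 = 2 + J*1 = 2 + J)
r = 112/5 (r = (14*(2 + 6))/5 = (14*8)/5 = (⅕)*112 = 112/5 ≈ 22.400)
1/r = 1/(112/5) = 5/112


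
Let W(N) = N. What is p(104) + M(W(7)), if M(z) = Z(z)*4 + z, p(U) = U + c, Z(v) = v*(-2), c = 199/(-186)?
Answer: 10031/186 ≈ 53.930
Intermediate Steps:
c = -199/186 (c = 199*(-1/186) = -199/186 ≈ -1.0699)
Z(v) = -2*v
p(U) = -199/186 + U (p(U) = U - 199/186 = -199/186 + U)
M(z) = -7*z (M(z) = -2*z*4 + z = -8*z + z = -7*z)
p(104) + M(W(7)) = (-199/186 + 104) - 7*7 = 19145/186 - 49 = 10031/186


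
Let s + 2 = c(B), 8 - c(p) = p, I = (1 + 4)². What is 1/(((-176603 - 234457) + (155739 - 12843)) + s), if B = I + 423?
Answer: -1/268606 ≈ -3.7229e-6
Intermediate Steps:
I = 25 (I = 5² = 25)
B = 448 (B = 25 + 423 = 448)
c(p) = 8 - p
s = -442 (s = -2 + (8 - 1*448) = -2 + (8 - 448) = -2 - 440 = -442)
1/(((-176603 - 234457) + (155739 - 12843)) + s) = 1/(((-176603 - 234457) + (155739 - 12843)) - 442) = 1/((-411060 + 142896) - 442) = 1/(-268164 - 442) = 1/(-268606) = -1/268606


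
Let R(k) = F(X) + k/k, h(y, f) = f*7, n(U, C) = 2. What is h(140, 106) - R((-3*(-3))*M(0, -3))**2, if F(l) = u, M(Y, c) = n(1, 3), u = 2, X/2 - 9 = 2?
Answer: 733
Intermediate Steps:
X = 22 (X = 18 + 2*2 = 18 + 4 = 22)
M(Y, c) = 2
F(l) = 2
h(y, f) = 7*f
R(k) = 3 (R(k) = 2 + k/k = 2 + 1 = 3)
h(140, 106) - R((-3*(-3))*M(0, -3))**2 = 7*106 - 1*3**2 = 742 - 1*9 = 742 - 9 = 733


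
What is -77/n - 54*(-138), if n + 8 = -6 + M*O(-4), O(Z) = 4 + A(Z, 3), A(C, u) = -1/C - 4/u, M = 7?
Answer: 7440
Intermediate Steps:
O(Z) = 8/3 - 1/Z (O(Z) = 4 + (-1/Z - 4/3) = 4 + (-4/3 - 1/Z) = 8/3 - 1/Z)
n = 77/12 (n = -8 + (-6 + 7*(8/3 - 1/(-4))) = -8 + (-6 + 7*(8/3 - 1*(-¼))) = -8 + (-6 + 7*(8/3 + ¼)) = -8 + (-6 + 7*(35/12)) = -8 + (-6 + 245/12) = -8 + 173/12 = 77/12 ≈ 6.4167)
-77/n - 54*(-138) = -77/77/12 - 54*(-138) = -77*12/77 + 7452 = -12 + 7452 = 7440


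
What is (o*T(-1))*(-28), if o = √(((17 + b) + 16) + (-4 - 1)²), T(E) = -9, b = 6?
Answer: 2016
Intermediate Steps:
o = 8 (o = √(((17 + 6) + 16) + (-4 - 1)²) = √((23 + 16) + (-5)²) = √(39 + 25) = √64 = 8)
(o*T(-1))*(-28) = (8*(-9))*(-28) = -72*(-28) = 2016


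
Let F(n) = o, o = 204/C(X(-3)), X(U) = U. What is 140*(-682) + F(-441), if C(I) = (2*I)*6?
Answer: -286457/3 ≈ -95486.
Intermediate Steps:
C(I) = 12*I
o = -17/3 (o = 204/((12*(-3))) = 204/(-36) = 204*(-1/36) = -17/3 ≈ -5.6667)
F(n) = -17/3
140*(-682) + F(-441) = 140*(-682) - 17/3 = -95480 - 17/3 = -286457/3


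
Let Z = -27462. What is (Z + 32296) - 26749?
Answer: -21915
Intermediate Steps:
(Z + 32296) - 26749 = (-27462 + 32296) - 26749 = 4834 - 26749 = -21915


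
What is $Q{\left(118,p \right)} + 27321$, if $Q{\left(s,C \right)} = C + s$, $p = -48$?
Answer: $27391$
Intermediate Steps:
$Q{\left(118,p \right)} + 27321 = \left(-48 + 118\right) + 27321 = 70 + 27321 = 27391$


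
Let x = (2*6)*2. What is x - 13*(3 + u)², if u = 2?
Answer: -301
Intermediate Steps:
x = 24 (x = 12*2 = 24)
x - 13*(3 + u)² = 24 - 13*(3 + 2)² = 24 - 13*5² = 24 - 13*25 = 24 - 325 = -301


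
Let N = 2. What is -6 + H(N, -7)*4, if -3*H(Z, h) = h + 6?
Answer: -14/3 ≈ -4.6667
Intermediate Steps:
H(Z, h) = -2 - h/3 (H(Z, h) = -(h + 6)/3 = -(6 + h)/3 = -2 - h/3)
-6 + H(N, -7)*4 = -6 + (-2 - 1/3*(-7))*4 = -6 + (-2 + 7/3)*4 = -6 + (1/3)*4 = -6 + 4/3 = -14/3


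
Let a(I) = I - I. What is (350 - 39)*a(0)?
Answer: 0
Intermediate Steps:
a(I) = 0
(350 - 39)*a(0) = (350 - 39)*0 = 311*0 = 0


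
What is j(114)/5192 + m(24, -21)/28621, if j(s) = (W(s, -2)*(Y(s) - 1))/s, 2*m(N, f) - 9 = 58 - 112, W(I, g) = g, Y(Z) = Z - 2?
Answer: -3278557/2823404408 ≈ -0.0011612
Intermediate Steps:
Y(Z) = -2 + Z
m(N, f) = -45/2 (m(N, f) = 9/2 + (58 - 112)/2 = 9/2 + (1/2)*(-54) = 9/2 - 27 = -45/2)
j(s) = (6 - 2*s)/s (j(s) = (-2*((-2 + s) - 1))/s = (-2*(-3 + s))/s = (6 - 2*s)/s)
j(114)/5192 + m(24, -21)/28621 = (-2 + 6/114)/5192 - 45/2/28621 = (-2 + 6*(1/114))*(1/5192) - 45/2*1/28621 = (-2 + 1/19)*(1/5192) - 45/57242 = -37/19*1/5192 - 45/57242 = -37/98648 - 45/57242 = -3278557/2823404408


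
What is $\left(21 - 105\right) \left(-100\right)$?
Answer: $8400$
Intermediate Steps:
$\left(21 - 105\right) \left(-100\right) = \left(-84\right) \left(-100\right) = 8400$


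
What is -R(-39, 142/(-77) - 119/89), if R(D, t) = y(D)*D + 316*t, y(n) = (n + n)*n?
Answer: 819915330/6853 ≈ 1.1964e+5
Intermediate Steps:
y(n) = 2*n² (y(n) = (2*n)*n = 2*n²)
R(D, t) = 2*D³ + 316*t (R(D, t) = (2*D²)*D + 316*t = 2*D³ + 316*t)
-R(-39, 142/(-77) - 119/89) = -(2*(-39)³ + 316*(142/(-77) - 119/89)) = -(2*(-59319) + 316*(142*(-1/77) - 119*1/89)) = -(-118638 + 316*(-142/77 - 119/89)) = -(-118638 + 316*(-21801/6853)) = -(-118638 - 6889116/6853) = -1*(-819915330/6853) = 819915330/6853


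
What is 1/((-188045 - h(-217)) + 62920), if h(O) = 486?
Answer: -1/125611 ≈ -7.9611e-6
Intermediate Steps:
1/((-188045 - h(-217)) + 62920) = 1/((-188045 - 1*486) + 62920) = 1/((-188045 - 486) + 62920) = 1/(-188531 + 62920) = 1/(-125611) = -1/125611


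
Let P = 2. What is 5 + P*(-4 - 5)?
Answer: -13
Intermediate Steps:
5 + P*(-4 - 5) = 5 + 2*(-4 - 5) = 5 + 2*(-9) = 5 - 18 = -13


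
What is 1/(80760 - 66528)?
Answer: 1/14232 ≈ 7.0264e-5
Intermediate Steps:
1/(80760 - 66528) = 1/14232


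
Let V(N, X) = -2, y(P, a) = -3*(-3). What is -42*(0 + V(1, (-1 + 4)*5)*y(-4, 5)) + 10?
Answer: 766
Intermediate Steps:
y(P, a) = 9
-42*(0 + V(1, (-1 + 4)*5)*y(-4, 5)) + 10 = -42*(0 - 2*9) + 10 = -42*(0 - 18) + 10 = -42*(-18) + 10 = 756 + 10 = 766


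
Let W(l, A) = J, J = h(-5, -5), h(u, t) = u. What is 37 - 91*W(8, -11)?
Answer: 492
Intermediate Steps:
J = -5
W(l, A) = -5
37 - 91*W(8, -11) = 37 - 91*(-5) = 37 + 455 = 492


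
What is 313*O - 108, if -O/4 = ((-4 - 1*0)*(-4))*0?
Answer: -108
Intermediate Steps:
O = 0 (O = -4*(-4 - 1*0)*(-4)*0 = -4*(-4 + 0)*(-4)*0 = -4*(-4*(-4))*0 = -64*0 = -4*0 = 0)
313*O - 108 = 313*0 - 108 = 0 - 108 = -108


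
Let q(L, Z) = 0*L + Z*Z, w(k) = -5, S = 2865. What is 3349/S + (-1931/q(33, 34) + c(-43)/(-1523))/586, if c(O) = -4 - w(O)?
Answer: 3446749570547/2955833587320 ≈ 1.1661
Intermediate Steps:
c(O) = 1 (c(O) = -4 - 1*(-5) = -4 + 5 = 1)
q(L, Z) = Z**2 (q(L, Z) = 0 + Z**2 = Z**2)
3349/S + (-1931/q(33, 34) + c(-43)/(-1523))/586 = 3349/2865 + (-1931/(34**2) + 1/(-1523))/586 = 3349*(1/2865) + (-1931/1156 + 1*(-1/1523))*(1/586) = 3349/2865 + (-1931*1/1156 - 1/1523)*(1/586) = 3349/2865 + (-1931/1156 - 1/1523)*(1/586) = 3349/2865 - 2942069/1760588*1/586 = 3349/2865 - 2942069/1031704568 = 3446749570547/2955833587320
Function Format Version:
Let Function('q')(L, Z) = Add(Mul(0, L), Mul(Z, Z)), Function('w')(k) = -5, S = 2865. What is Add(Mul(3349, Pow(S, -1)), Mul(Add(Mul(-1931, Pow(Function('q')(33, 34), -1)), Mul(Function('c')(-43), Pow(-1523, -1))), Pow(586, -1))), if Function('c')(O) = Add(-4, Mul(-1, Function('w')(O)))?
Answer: Rational(3446749570547, 2955833587320) ≈ 1.1661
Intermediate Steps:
Function('c')(O) = 1 (Function('c')(O) = Add(-4, Mul(-1, -5)) = Add(-4, 5) = 1)
Function('q')(L, Z) = Pow(Z, 2) (Function('q')(L, Z) = Add(0, Pow(Z, 2)) = Pow(Z, 2))
Add(Mul(3349, Pow(S, -1)), Mul(Add(Mul(-1931, Pow(Function('q')(33, 34), -1)), Mul(Function('c')(-43), Pow(-1523, -1))), Pow(586, -1))) = Add(Mul(3349, Pow(2865, -1)), Mul(Add(Mul(-1931, Pow(Pow(34, 2), -1)), Mul(1, Pow(-1523, -1))), Pow(586, -1))) = Add(Mul(3349, Rational(1, 2865)), Mul(Add(Mul(-1931, Pow(1156, -1)), Mul(1, Rational(-1, 1523))), Rational(1, 586))) = Add(Rational(3349, 2865), Mul(Add(Mul(-1931, Rational(1, 1156)), Rational(-1, 1523)), Rational(1, 586))) = Add(Rational(3349, 2865), Mul(Add(Rational(-1931, 1156), Rational(-1, 1523)), Rational(1, 586))) = Add(Rational(3349, 2865), Mul(Rational(-2942069, 1760588), Rational(1, 586))) = Add(Rational(3349, 2865), Rational(-2942069, 1031704568)) = Rational(3446749570547, 2955833587320)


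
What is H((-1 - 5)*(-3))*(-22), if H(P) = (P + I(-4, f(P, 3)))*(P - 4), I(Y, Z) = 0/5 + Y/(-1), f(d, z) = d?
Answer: -6776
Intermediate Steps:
I(Y, Z) = -Y (I(Y, Z) = 0*(⅕) + Y*(-1) = 0 - Y = -Y)
H(P) = (-4 + P)*(4 + P) (H(P) = (P - 1*(-4))*(P - 4) = (P + 4)*(-4 + P) = (4 + P)*(-4 + P) = (-4 + P)*(4 + P))
H((-1 - 5)*(-3))*(-22) = (-16 + ((-1 - 5)*(-3))²)*(-22) = (-16 + (-6*(-3))²)*(-22) = (-16 + 18²)*(-22) = (-16 + 324)*(-22) = 308*(-22) = -6776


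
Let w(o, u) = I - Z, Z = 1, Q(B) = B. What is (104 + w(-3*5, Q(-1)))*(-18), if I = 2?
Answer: -1890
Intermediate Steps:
w(o, u) = 1 (w(o, u) = 2 - 1*1 = 2 - 1 = 1)
(104 + w(-3*5, Q(-1)))*(-18) = (104 + 1)*(-18) = 105*(-18) = -1890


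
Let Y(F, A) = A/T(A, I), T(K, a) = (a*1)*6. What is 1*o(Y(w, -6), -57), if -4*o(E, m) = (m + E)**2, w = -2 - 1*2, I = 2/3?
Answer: -13689/16 ≈ -855.56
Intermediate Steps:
I = 2/3 (I = 2*(1/3) = 2/3 ≈ 0.66667)
w = -4 (w = -2 - 2 = -4)
T(K, a) = 6*a (T(K, a) = a*6 = 6*a)
Y(F, A) = A/4 (Y(F, A) = A/((6*(2/3))) = A/4)
o(E, m) = -(E + m)**2/4 (o(E, m) = -(m + E)**2/4 = -(E + m)**2/4)
1*o(Y(w, -6), -57) = 1*(-((1/4)*(-6) - 57)**2/4) = 1*(-(-3/2 - 57)**2/4) = 1*(-(-117/2)**2/4) = 1*(-1/4*13689/4) = 1*(-13689/16) = -13689/16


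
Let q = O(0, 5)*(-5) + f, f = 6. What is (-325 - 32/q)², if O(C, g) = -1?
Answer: 13010449/121 ≈ 1.0752e+5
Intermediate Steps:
q = 11 (q = -1*(-5) + 6 = 5 + 6 = 11)
(-325 - 32/q)² = (-325 - 32/11)² = (-3607/11)² = 13010449/121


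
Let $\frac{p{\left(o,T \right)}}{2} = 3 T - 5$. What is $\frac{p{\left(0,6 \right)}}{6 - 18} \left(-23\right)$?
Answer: $\frac{299}{6} \approx 49.833$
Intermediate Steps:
$p{\left(o,T \right)} = -10 + 6 T$ ($p{\left(o,T \right)} = 2 \left(3 T - 5\right) = 2 \left(-5 + 3 T\right) = -10 + 6 T$)
$\frac{p{\left(0,6 \right)}}{6 - 18} \left(-23\right) = \frac{-10 + 6 \cdot 6}{6 - 18} \left(-23\right) = \frac{-10 + 36}{-12} \left(-23\right) = 26 \left(- \frac{1}{12}\right) \left(-23\right) = \left(- \frac{13}{6}\right) \left(-23\right) = \frac{299}{6}$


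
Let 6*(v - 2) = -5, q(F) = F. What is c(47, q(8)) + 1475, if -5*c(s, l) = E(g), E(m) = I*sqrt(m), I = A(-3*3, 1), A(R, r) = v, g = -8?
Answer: 1475 - 7*I*sqrt(2)/15 ≈ 1475.0 - 0.65997*I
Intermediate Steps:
v = 7/6 (v = 2 + (1/6)*(-5) = 2 - 5/6 = 7/6 ≈ 1.1667)
A(R, r) = 7/6
I = 7/6 ≈ 1.1667
E(m) = 7*sqrt(m)/6
c(s, l) = -7*I*sqrt(2)/15 (c(s, l) = -7*sqrt(-8)/30 = -7*2*I*sqrt(2)/30 = -7*I*sqrt(2)/15)
c(47, q(8)) + 1475 = -7*I*sqrt(2)/15 + 1475 = 1475 - 7*I*sqrt(2)/15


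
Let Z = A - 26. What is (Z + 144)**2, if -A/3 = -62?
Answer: 92416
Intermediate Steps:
A = 186 (A = -3*(-62) = 186)
Z = 160 (Z = 186 - 26 = 160)
(Z + 144)**2 = (160 + 144)**2 = 304**2 = 92416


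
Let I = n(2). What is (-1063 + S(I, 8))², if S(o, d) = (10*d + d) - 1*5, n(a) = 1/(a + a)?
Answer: 960400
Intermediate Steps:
n(a) = 1/(2*a)
I = ¼ (I = (½)/2 = (½)*(½) = ¼ ≈ 0.25000)
S(o, d) = -5 + 11*d (S(o, d) = 11*d - 5 = -5 + 11*d)
(-1063 + S(I, 8))² = (-1063 + (-5 + 11*8))² = (-1063 + (-5 + 88))² = (-1063 + 83)² = (-980)² = 960400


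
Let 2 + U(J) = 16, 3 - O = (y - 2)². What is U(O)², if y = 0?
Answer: 196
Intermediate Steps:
O = -1 (O = 3 - (0 - 2)² = 3 - 1*(-2)² = 3 - 1*4 = 3 - 4 = -1)
U(J) = 14 (U(J) = -2 + 16 = 14)
U(O)² = 14² = 196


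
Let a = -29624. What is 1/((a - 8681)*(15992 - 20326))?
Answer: 1/166013870 ≈ 6.0236e-9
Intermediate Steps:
1/((a - 8681)*(15992 - 20326)) = 1/((-29624 - 8681)*(15992 - 20326)) = 1/(-38305*(-4334)) = 1/166013870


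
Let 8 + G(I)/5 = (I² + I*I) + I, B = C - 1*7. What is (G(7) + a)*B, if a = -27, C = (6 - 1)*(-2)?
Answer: -7786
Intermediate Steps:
C = -10 (C = 5*(-2) = -10)
B = -17 (B = -10 - 1*7 = -10 - 7 = -17)
G(I) = -40 + 5*I + 10*I² (G(I) = -40 + 5*((I² + I*I) + I) = -40 + 5*((I² + I²) + I) = -40 + 5*(2*I² + I) = -40 + 5*(I + 2*I²) = -40 + (5*I + 10*I²) = -40 + 5*I + 10*I²)
(G(7) + a)*B = ((-40 + 5*7 + 10*7²) - 27)*(-17) = ((-40 + 35 + 10*49) - 27)*(-17) = ((-40 + 35 + 490) - 27)*(-17) = (485 - 27)*(-17) = 458*(-17) = -7786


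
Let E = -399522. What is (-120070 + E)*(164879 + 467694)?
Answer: -328679870216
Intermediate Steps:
(-120070 + E)*(164879 + 467694) = (-120070 - 399522)*(164879 + 467694) = -519592*632573 = -328679870216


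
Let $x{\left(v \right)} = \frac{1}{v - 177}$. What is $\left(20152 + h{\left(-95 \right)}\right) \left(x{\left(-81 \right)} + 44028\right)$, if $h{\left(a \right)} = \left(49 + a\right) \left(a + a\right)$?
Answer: $\frac{164095335458}{129} \approx 1.2721 \cdot 10^{9}$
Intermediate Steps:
$h{\left(a \right)} = 2 a \left(49 + a\right)$ ($h{\left(a \right)} = \left(49 + a\right) 2 a = 2 a \left(49 + a\right)$)
$x{\left(v \right)} = \frac{1}{-177 + v}$
$\left(20152 + h{\left(-95 \right)}\right) \left(x{\left(-81 \right)} + 44028\right) = \left(20152 + 2 \left(-95\right) \left(49 - 95\right)\right) \left(\frac{1}{-177 - 81} + 44028\right) = \left(20152 + 2 \left(-95\right) \left(-46\right)\right) \left(\frac{1}{-258} + 44028\right) = \left(20152 + 8740\right) \left(- \frac{1}{258} + 44028\right) = 28892 \cdot \frac{11359223}{258} = \frac{164095335458}{129}$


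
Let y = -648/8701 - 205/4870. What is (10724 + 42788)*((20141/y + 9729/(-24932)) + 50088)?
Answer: -1757746107241909942/267719003 ≈ -6.5656e+9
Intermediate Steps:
y = -987893/8474774 (y = -648*1/8701 - 205*1/4870 = -648/8701 - 41/974 = -987893/8474774 ≈ -0.11657)
(10724 + 42788)*((20141/y + 9729/(-24932)) + 50088) = (10724 + 42788)*((20141/(-987893/8474774) + 9729/(-24932)) + 50088) = 53512*((20141*(-8474774/987893) + 9729*(-1/24932)) + 50088) = 53512*((-170690423134/987893 - 423/1084) + 50088) = 53512*(-185028836555995/1070876012 + 50088) = 53512*(-131390798866939/1070876012) = -1757746107241909942/267719003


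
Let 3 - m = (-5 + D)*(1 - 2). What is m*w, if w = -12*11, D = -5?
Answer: 924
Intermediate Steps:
w = -132
m = -7 (m = 3 - (-5 - 5)*(1 - 2) = 3 - (-10)*(-1) = 3 - 1*10 = 3 - 10 = -7)
m*w = -7*(-132) = 924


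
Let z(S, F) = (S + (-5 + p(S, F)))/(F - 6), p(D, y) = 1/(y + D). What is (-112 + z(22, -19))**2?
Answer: 71436304/5625 ≈ 12700.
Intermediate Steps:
p(D, y) = 1/(D + y)
z(S, F) = (-5 + S + 1/(F + S))/(-6 + F) (z(S, F) = (S + (-5 + 1/(S + F)))/(F - 6) = (S + (-5 + 1/(F + S)))/(-6 + F) = (-5 + S + 1/(F + S))/(-6 + F))
(-112 + z(22, -19))**2 = (-112 + (1 + (-5 + 22)*(-19 + 22))/((-6 - 19)*(-19 + 22)))**2 = (-112 + (1 + 17*3)/(-25*3))**2 = (-112 - 1/25*1/3*(1 + 51))**2 = (-112 - 1/25*1/3*52)**2 = (-112 - 52/75)**2 = (-8452/75)**2 = 71436304/5625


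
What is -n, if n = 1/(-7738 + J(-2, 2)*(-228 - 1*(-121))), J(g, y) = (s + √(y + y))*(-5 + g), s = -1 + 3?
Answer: 1/4742 ≈ 0.00021088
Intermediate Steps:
s = 2
J(g, y) = (-5 + g)*(2 + √2*√y) (J(g, y) = (2 + √(y + y))*(-5 + g) = (2 + √(2*y))*(-5 + g) = (2 + √2*√y)*(-5 + g) = (-5 + g)*(2 + √2*√y))
n = -1/4742 (n = 1/(-7738 + (-10 + 2*(-2) - 5*√2*√2 - 2*√2*√2)*(-228 - 1*(-121))) = 1/(-7738 + (-10 - 4 - 10 - 4)*(-228 + 121)) = 1/(-7738 - 28*(-107)) = 1/(-7738 + 2996) = 1/(-4742) = -1/4742 ≈ -0.00021088)
-n = -1*(-1/4742) = 1/4742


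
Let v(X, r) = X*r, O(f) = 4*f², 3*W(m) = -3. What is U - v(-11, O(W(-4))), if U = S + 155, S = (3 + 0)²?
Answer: 208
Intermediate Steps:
W(m) = -1 (W(m) = (⅓)*(-3) = -1)
S = 9 (S = 3² = 9)
U = 164 (U = 9 + 155 = 164)
U - v(-11, O(W(-4))) = 164 - (-11)*4*(-1)² = 164 - (-11)*4*1 = 164 - (-11)*4 = 164 - 1*(-44) = 164 + 44 = 208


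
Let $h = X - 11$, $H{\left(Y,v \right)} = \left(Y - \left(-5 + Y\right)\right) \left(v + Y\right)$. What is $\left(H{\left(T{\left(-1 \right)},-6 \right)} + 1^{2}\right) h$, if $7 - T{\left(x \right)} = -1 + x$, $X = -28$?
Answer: $-624$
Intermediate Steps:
$T{\left(x \right)} = 8 - x$ ($T{\left(x \right)} = 7 - \left(-1 + x\right) = 8 - x$)
$H{\left(Y,v \right)} = 5 Y + 5 v$ ($H{\left(Y,v \right)} = 5 \left(Y + v\right) = 5 Y + 5 v$)
$h = -39$ ($h = -28 - 11 = -39$)
$\left(H{\left(T{\left(-1 \right)},-6 \right)} + 1^{2}\right) h = \left(\left(5 \left(8 - -1\right) + 5 \left(-6\right)\right) + 1^{2}\right) \left(-39\right) = \left(\left(5 \left(8 + 1\right) - 30\right) + 1\right) \left(-39\right) = \left(\left(5 \cdot 9 - 30\right) + 1\right) \left(-39\right) = \left(\left(45 - 30\right) + 1\right) \left(-39\right) = \left(15 + 1\right) \left(-39\right) = 16 \left(-39\right) = -624$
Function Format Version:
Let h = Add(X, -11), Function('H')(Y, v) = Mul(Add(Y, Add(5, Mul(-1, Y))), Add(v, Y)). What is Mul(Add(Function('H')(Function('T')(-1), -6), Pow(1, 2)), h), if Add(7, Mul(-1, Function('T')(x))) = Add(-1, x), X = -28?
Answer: -624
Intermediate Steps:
Function('T')(x) = Add(8, Mul(-1, x)) (Function('T')(x) = Add(7, Mul(-1, Add(-1, x))) = Add(7, Add(1, Mul(-1, x))) = Add(8, Mul(-1, x)))
Function('H')(Y, v) = Add(Mul(5, Y), Mul(5, v)) (Function('H')(Y, v) = Mul(5, Add(Y, v)) = Add(Mul(5, Y), Mul(5, v)))
h = -39 (h = Add(-28, -11) = -39)
Mul(Add(Function('H')(Function('T')(-1), -6), Pow(1, 2)), h) = Mul(Add(Add(Mul(5, Add(8, Mul(-1, -1))), Mul(5, -6)), Pow(1, 2)), -39) = Mul(Add(Add(Mul(5, Add(8, 1)), -30), 1), -39) = Mul(Add(Add(Mul(5, 9), -30), 1), -39) = Mul(Add(Add(45, -30), 1), -39) = Mul(Add(15, 1), -39) = Mul(16, -39) = -624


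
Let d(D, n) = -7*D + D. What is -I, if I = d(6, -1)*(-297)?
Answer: -10692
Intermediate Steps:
d(D, n) = -6*D
I = 10692 (I = -6*6*(-297) = -36*(-297) = 10692)
-I = -1*10692 = -10692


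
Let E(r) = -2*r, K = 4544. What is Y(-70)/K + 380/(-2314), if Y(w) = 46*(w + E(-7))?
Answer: -240237/328588 ≈ -0.73112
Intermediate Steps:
Y(w) = 644 + 46*w (Y(w) = 46*(w - 2*(-7)) = 46*(w + 14) = 46*(14 + w) = 644 + 46*w)
Y(-70)/K + 380/(-2314) = (644 + 46*(-70))/4544 + 380/(-2314) = (644 - 3220)*(1/4544) + 380*(-1/2314) = -2576*1/4544 - 190/1157 = -161/284 - 190/1157 = -240237/328588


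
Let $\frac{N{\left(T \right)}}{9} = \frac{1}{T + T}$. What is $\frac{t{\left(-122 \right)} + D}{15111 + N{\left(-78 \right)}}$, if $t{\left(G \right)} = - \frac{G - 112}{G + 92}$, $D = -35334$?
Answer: $- \frac{3062956}{1309615} \approx -2.3388$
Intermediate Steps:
$N{\left(T \right)} = \frac{9}{2 T}$ ($N{\left(T \right)} = \frac{9}{T + T} = \frac{9}{2 T}$)
$t{\left(G \right)} = - \frac{-112 + G}{92 + G}$
$\frac{t{\left(-122 \right)} + D}{15111 + N{\left(-78 \right)}} = \frac{\frac{112 - -122}{92 - 122} - 35334}{15111 + \frac{9}{2 \left(-78\right)}} = \frac{\frac{112 + 122}{-30} - 35334}{15111 + \frac{9}{2} \left(- \frac{1}{78}\right)} = \frac{\left(- \frac{1}{30}\right) 234 - 35334}{15111 - \frac{3}{52}} = \frac{- \frac{39}{5} - 35334}{\frac{785769}{52}} = \left(- \frac{176709}{5}\right) \frac{52}{785769} = - \frac{3062956}{1309615}$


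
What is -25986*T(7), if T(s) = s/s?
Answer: -25986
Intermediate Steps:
T(s) = 1
-25986*T(7) = -25986*1 = -25986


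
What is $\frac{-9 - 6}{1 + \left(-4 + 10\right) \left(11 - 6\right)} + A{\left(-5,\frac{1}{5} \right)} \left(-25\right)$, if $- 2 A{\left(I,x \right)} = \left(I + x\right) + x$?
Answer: $- \frac{3595}{62} \approx -57.984$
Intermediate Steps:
$A{\left(I,x \right)} = - x - \frac{I}{2}$ ($A{\left(I,x \right)} = - \frac{\left(I + x\right) + x}{2} = - \frac{I + 2 x}{2} = - x - \frac{I}{2}$)
$\frac{-9 - 6}{1 + \left(-4 + 10\right) \left(11 - 6\right)} + A{\left(-5,\frac{1}{5} \right)} \left(-25\right) = \frac{-9 - 6}{1 + \left(-4 + 10\right) \left(11 - 6\right)} + \left(- \frac{1}{5} - - \frac{5}{2}\right) \left(-25\right) = - \frac{15}{1 + 6 \cdot 5} + \left(\left(-1\right) \frac{1}{5} + \frac{5}{2}\right) \left(-25\right) = - \frac{15}{1 + 30} + \left(- \frac{1}{5} + \frac{5}{2}\right) \left(-25\right) = - \frac{15}{31} + \frac{23}{10} \left(-25\right) = \left(-15\right) \frac{1}{31} - \frac{115}{2} = - \frac{15}{31} - \frac{115}{2} = - \frac{3595}{62}$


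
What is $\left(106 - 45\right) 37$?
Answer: $2257$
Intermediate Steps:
$\left(106 - 45\right) 37 = 61 \cdot 37 = 2257$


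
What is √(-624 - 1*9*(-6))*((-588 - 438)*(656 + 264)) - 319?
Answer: -319 - 943920*I*√570 ≈ -319.0 - 2.2536e+7*I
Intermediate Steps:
√(-624 - 1*9*(-6))*((-588 - 438)*(656 + 264)) - 319 = √(-624 - 9*(-6))*(-1026*920) - 319 = √(-624 + 54)*(-943920) - 319 = √(-570)*(-943920) - 319 = (I*√570)*(-943920) - 319 = -943920*I*√570 - 319 = -319 - 943920*I*√570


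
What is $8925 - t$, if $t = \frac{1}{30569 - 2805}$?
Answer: $\frac{247793699}{27764} \approx 8925.0$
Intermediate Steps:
$t = \frac{1}{27764} \approx 3.6018 \cdot 10^{-5}$
$8925 - t = 8925 - \frac{1}{27764} = \frac{247793699}{27764}$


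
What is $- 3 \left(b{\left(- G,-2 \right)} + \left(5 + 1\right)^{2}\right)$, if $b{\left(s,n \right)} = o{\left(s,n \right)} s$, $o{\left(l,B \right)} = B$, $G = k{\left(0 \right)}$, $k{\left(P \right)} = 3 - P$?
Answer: $-126$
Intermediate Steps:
$G = 3$ ($G = 3 - 0 = 3 + 0 = 3$)
$b{\left(s,n \right)} = n s$
$- 3 \left(b{\left(- G,-2 \right)} + \left(5 + 1\right)^{2}\right) = - 3 \left(- 2 \left(\left(-1\right) 3\right) + \left(5 + 1\right)^{2}\right) = - 3 \left(\left(-2\right) \left(-3\right) + 6^{2}\right) = - 3 \left(6 + 36\right) = \left(-3\right) 42 = -126$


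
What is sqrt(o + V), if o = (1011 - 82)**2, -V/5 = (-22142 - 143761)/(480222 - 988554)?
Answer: sqrt(6194738893572339)/84722 ≈ 929.00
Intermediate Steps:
V = -276505/169444 (V = -5*(-22142 - 143761)/(480222 - 988554) = -(-829515)/(-508332) = -(-829515)*(-1)/508332 = -5*55301/169444 = -276505/169444 ≈ -1.6318)
o = 863041 (o = 929**2 = 863041)
sqrt(o + V) = sqrt(863041 - 276505/169444) = sqrt(146236842699/169444) = sqrt(6194738893572339)/84722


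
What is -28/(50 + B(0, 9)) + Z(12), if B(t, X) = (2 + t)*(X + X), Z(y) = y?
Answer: 502/43 ≈ 11.674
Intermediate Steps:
B(t, X) = 2*X*(2 + t) (B(t, X) = (2 + t)*(2*X) = 2*X*(2 + t))
-28/(50 + B(0, 9)) + Z(12) = -28/(50 + 2*9*(2 + 0)) + 12 = -28/(50 + 2*9*2) + 12 = -28/(50 + 36) + 12 = -28/86 + 12 = -28*1/86 + 12 = -14/43 + 12 = 502/43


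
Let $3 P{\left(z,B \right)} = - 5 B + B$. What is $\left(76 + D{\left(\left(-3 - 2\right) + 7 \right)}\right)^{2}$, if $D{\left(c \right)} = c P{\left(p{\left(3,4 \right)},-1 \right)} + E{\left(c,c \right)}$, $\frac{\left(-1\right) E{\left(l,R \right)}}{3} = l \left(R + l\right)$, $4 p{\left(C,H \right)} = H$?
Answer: $\frac{26896}{9} \approx 2988.4$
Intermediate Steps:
$p{\left(C,H \right)} = \frac{H}{4}$
$E{\left(l,R \right)} = - 3 l \left(R + l\right)$
$P{\left(z,B \right)} = - \frac{4 B}{3}$ ($P{\left(z,B \right)} = \frac{- 5 B + B}{3} = \frac{\left(-4\right) B}{3} = - \frac{4 B}{3}$)
$D{\left(c \right)} = - 6 c^{2} + \frac{4 c}{3}$ ($D{\left(c \right)} = c \left(\left(- \frac{4}{3}\right) \left(-1\right)\right) - 3 c \left(c + c\right) = c \frac{4}{3} - 3 c 2 c = \frac{4 c}{3} - 6 c^{2} = - 6 c^{2} + \frac{4 c}{3}$)
$\left(76 + D{\left(\left(-3 - 2\right) + 7 \right)}\right)^{2} = \left(76 + \frac{2 \left(\left(-3 - 2\right) + 7\right) \left(2 - 9 \left(\left(-3 - 2\right) + 7\right)\right)}{3}\right)^{2} = \left(76 + \frac{2 \left(-5 + 7\right) \left(2 - 9 \left(-5 + 7\right)\right)}{3}\right)^{2} = \left(76 + \frac{2}{3} \cdot 2 \left(2 - 18\right)\right)^{2} = \left(76 + \frac{2}{3} \cdot 2 \left(-16\right)\right)^{2} = \left(76 - \frac{64}{3}\right)^{2} = \left(\frac{164}{3}\right)^{2} = \frac{26896}{9}$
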